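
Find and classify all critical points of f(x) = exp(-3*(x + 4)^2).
f'(x) = 6*(-x - 4)*exp(-3*(x + 4)^2)

Solve f'(x) = 0:
  f'(x) = (-6*x - 24)·exp(-3*(x + 4)^2) and exp(-3*(x + 4)^2) > 0 for every x, so f'(x) = 0 ⇔ -6*x - 24 = 0.
  Factor: -6*x - 24 = -6*(x + 4) = 0.
  ⇒ x = -4

f''(x) = 6*(6*(x + 4)^2 - 1)*exp(-3*(x + 4)^2)
Second-derivative test at each critical point:
  f''(-4) = -6 < 0 → local maximum

Critical points: x = -4 (local maximum)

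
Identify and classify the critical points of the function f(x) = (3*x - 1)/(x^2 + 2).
f'(x) = (-3*x^2 + 2*x + 6)/(x^4 + 4*x^2 + 4)

Solve f'(x) = 0:
  f'(x) = -(3*x^2 - 2*x - 6)/(x^2 + 2)^2; the denominator is positive wherever f is defined, so f'(x) = 0 ⇔ -3*x^2 + 2*x + 6 = 0.
  3*x^2 - 2*x - 6 = 0 has no rational roots; quadratic formula: x = (2 ± √76)/6.
  ⇒ x = 1/3 - sqrt(19)/3 ≈ -1.1196, 1/3 + sqrt(19)/3 ≈ 1.7863

f''(x) = 2*(4*x^2*(3*x - 1) + (1 - 9*x)*(x^2 + 2))/(x^2 + 2)^3
Second-derivative test at each critical point:
  f''(-1.1196) = 0.8235 > 0 → local minimum
  f''(1.7863) = -0.3235 < 0 → local maximum

Critical points: x = 1/3 - sqrt(19)/3 ≈ -1.1196 (local minimum); x = 1/3 + sqrt(19)/3 ≈ 1.7863 (local maximum)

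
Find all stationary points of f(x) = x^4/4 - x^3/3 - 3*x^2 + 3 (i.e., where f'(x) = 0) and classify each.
f'(x) = x*(x^2 - x - 6)

Solve f'(x) = 0:
  Factor: x^3 - x^2 - 6*x = x*(x - 3)*(x + 2) = 0.
  ⇒ x = -2, 0, 3

f''(x) = 3*x^2 - 2*x - 6
Second-derivative test at each critical point:
  f''(-2) = 10 > 0 → local minimum
  f''(0) = -6 < 0 → local maximum
  f''(3) = 15 > 0 → local minimum

Critical points: x = -2 (local minimum); x = 0 (local maximum); x = 3 (local minimum)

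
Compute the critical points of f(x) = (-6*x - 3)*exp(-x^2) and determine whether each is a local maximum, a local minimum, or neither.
f'(x) = 6*(x*(2*x + 1) - 1)*exp(-x^2)

Solve f'(x) = 0:
  f'(x) = (12*x^2 + 6*x - 6)·exp(-x^2) and exp(-x^2) > 0 for every x, so f'(x) = 0 ⇔ 12*x^2 + 6*x - 6 = 0.
  Factor: 12*x^2 + 6*x - 6 = 6*(x + 1)*(2*x - 1) = 0.
  ⇒ x = -1, 1/2

f''(x) = 6*(-4*x^3 - 2*x^2 + 6*x + 1)*exp(-x^2)
Second-derivative test at each critical point:
  f''(-1) = -6.6218 < 0 → local maximum
  f''(1/2) = 14.0184 > 0 → local minimum

Critical points: x = -1 (local maximum); x = 1/2 (local minimum)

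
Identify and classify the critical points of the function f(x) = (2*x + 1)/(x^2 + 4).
f'(x) = 2*(-x^2 - x + 4)/(x^4 + 8*x^2 + 16)

Solve f'(x) = 0:
  f'(x) = -2*(x^2 + x - 4)/(x^2 + 4)^2; the denominator is positive wherever f is defined, so f'(x) = 0 ⇔ -2*x^2 - 2*x + 8 = 0.
  Factor: -2*x^2 - 2*x + 8 = -2*(x^2 + x - 4); x^2 + x - 4 = 0 has no rational roots; quadratic formula: x = (-1 ± √17)/2.
  ⇒ x = -sqrt(17)/2 - 1/2 ≈ -2.5616, -1/2 + sqrt(17)/2 ≈ 1.5616

f''(x) = 2*(4*x^2*(2*x + 1) - (6*x + 1)*(x^2 + 4))/(x^2 + 4)^3
Second-derivative test at each critical point:
  f''(-2.5616) = 0.0739 > 0 → local minimum
  f''(1.5616) = -0.1989 < 0 → local maximum

Critical points: x = -sqrt(17)/2 - 1/2 ≈ -2.5616 (local minimum); x = -1/2 + sqrt(17)/2 ≈ 1.5616 (local maximum)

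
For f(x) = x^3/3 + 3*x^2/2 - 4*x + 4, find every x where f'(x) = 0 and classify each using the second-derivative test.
f'(x) = x^2 + 3*x - 4

Solve f'(x) = 0:
  Factor: x^2 + 3*x - 4 = (x - 1)*(x + 4) = 0.
  ⇒ x = -4, 1

f''(x) = 2*x + 3
Second-derivative test at each critical point:
  f''(-4) = -5 < 0 → local maximum
  f''(1) = 5 > 0 → local minimum

Critical points: x = -4 (local maximum); x = 1 (local minimum)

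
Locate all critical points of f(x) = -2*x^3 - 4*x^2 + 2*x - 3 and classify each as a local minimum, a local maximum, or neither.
f'(x) = -6*x^2 - 8*x + 2

Solve f'(x) = 0:
  Factor: -6*x^2 - 8*x + 2 = -2*(3*x^2 + 4*x - 1); 3*x^2 + 4*x - 1 = 0 has no rational roots; quadratic formula: x = (-4 ± √28)/6.
  ⇒ x = -sqrt(7)/3 - 2/3 ≈ -1.5486, -2/3 + sqrt(7)/3 ≈ 0.2153

f''(x) = -12*x - 8
Second-derivative test at each critical point:
  f''(-1.5486) = 10.5830 > 0 → local minimum
  f''(0.2153) = -10.5830 < 0 → local maximum

Critical points: x = -sqrt(7)/3 - 2/3 ≈ -1.5486 (local minimum); x = -2/3 + sqrt(7)/3 ≈ 0.2153 (local maximum)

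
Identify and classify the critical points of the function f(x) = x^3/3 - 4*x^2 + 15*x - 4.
f'(x) = x^2 - 8*x + 15

Solve f'(x) = 0:
  Factor: x^2 - 8*x + 15 = (x - 5)*(x - 3) = 0.
  ⇒ x = 3, 5

f''(x) = 2*x - 8
Second-derivative test at each critical point:
  f''(3) = -2 < 0 → local maximum
  f''(5) = 2 > 0 → local minimum

Critical points: x = 3 (local maximum); x = 5 (local minimum)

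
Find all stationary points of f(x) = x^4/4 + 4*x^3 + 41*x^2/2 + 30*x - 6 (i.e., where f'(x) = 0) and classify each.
f'(x) = x^3 + 12*x^2 + 41*x + 30

Solve f'(x) = 0:
  Factor: x^3 + 12*x^2 + 41*x + 30 = (x + 1)*(x + 5)*(x + 6) = 0.
  ⇒ x = -6, -5, -1

f''(x) = 3*x^2 + 24*x + 41
Second-derivative test at each critical point:
  f''(-6) = 5 > 0 → local minimum
  f''(-5) = -4 < 0 → local maximum
  f''(-1) = 20 > 0 → local minimum

Critical points: x = -6 (local minimum); x = -5 (local maximum); x = -1 (local minimum)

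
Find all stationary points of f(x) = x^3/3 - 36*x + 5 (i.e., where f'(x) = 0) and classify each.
f'(x) = x^2 - 36

Solve f'(x) = 0:
  Factor: x^2 - 36 = (x - 6)*(x + 6) = 0.
  ⇒ x = -6, 6

f''(x) = 2*x
Second-derivative test at each critical point:
  f''(-6) = -12 < 0 → local maximum
  f''(6) = 12 > 0 → local minimum

Critical points: x = -6 (local maximum); x = 6 (local minimum)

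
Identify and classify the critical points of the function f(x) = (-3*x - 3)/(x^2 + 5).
f'(x) = 3*(-x^2 + 2*x*(x + 1) - 5)/(x^2 + 5)^2

Solve f'(x) = 0:
  f'(x) = 3*(x^2 + 2*x - 5)/(x^2 + 5)^2; the denominator is positive wherever f is defined, so f'(x) = 0 ⇔ 3*x^2 + 6*x - 15 = 0.
  Factor: 3*x^2 + 6*x - 15 = 3*(x^2 + 2*x - 5); x^2 + 2*x - 5 = 0 has no rational roots; quadratic formula: x = (-2 ± √24)/2.
  ⇒ x = -sqrt(6) - 1 ≈ -3.4495, -1 + sqrt(6) ≈ 1.4495

f''(x) = 6*(-4*x^2*(x + 1) + (3*x + 1)*(x^2 + 5))/(x^2 + 5)^3
Second-derivative test at each critical point:
  f''(-3.4495) = -0.0515 < 0 → local maximum
  f''(1.4495) = 0.2915 > 0 → local minimum

Critical points: x = -sqrt(6) - 1 ≈ -3.4495 (local maximum); x = -1 + sqrt(6) ≈ 1.4495 (local minimum)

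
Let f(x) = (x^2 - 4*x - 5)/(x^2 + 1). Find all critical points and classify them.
f'(x) = 4*(x^2 + 3*x - 1)/(x^4 + 2*x^2 + 1)

Solve f'(x) = 0:
  f'(x) = 4*(x^2 + 3*x - 1)/(x^2 + 1)^2; the denominator is positive wherever f is defined, so f'(x) = 0 ⇔ 4*x^2 + 12*x - 4 = 0.
  Factor: 4*x^2 + 12*x - 4 = 4*(x^2 + 3*x - 1); x^2 + 3*x - 1 = 0 has no rational roots; quadratic formula: x = (-3 ± √13)/2.
  ⇒ x = -sqrt(13)/2 - 3/2 ≈ -3.3028, -3/2 + sqrt(13)/2 ≈ 0.3028

f''(x) = 4*(-2*x^3 - 9*x^2 + 6*x + 3)/(x^6 + 3*x^4 + 3*x^2 + 1)
Second-derivative test at each critical point:
  f''(-3.3028) = -0.1017 < 0 → local maximum
  f''(0.3028) = 12.1017 > 0 → local minimum

Critical points: x = -sqrt(13)/2 - 3/2 ≈ -3.3028 (local maximum); x = -3/2 + sqrt(13)/2 ≈ 0.3028 (local minimum)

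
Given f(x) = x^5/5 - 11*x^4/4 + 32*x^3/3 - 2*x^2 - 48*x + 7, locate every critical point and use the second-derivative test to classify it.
f'(x) = x^4 - 11*x^3 + 32*x^2 - 4*x - 48

Solve f'(x) = 0:
  Factor: x^4 - 11*x^3 + 32*x^2 - 4*x - 48 = (x - 6)*(x - 4)*(x - 2)*(x + 1) = 0.
  ⇒ x = -1, 2, 4, 6

f''(x) = 4*x^3 - 33*x^2 + 64*x - 4
Second-derivative test at each critical point:
  f''(-1) = -105 < 0 → local maximum
  f''(2) = 24 > 0 → local minimum
  f''(4) = -20 < 0 → local maximum
  f''(6) = 56 > 0 → local minimum

Critical points: x = -1 (local maximum); x = 2 (local minimum); x = 4 (local maximum); x = 6 (local minimum)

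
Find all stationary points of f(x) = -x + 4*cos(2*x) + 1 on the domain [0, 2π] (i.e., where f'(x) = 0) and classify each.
f'(x) = -8*sin(2*x) - 1

Solve f'(x) = 0 on [0, 2π]:
  f'(x) = 0 ⇔ sin(2*x) = -1/8, i.e. 2*x = arcsin(-1/8) + 2nπ or 2*x = π − arcsin(-1/8) + 2nπ; keep the solutions lying in [0, 2π].
  ⇒ x = asin(1/8)/2 + pi/2 ≈ 1.6335, pi - asin(1/8)/2 ≈ 3.0789, asin(1/8)/2 + 3*pi/2 ≈ 4.7751, -asin(1/8)/2 + 2*pi ≈ 6.2205

f''(x) = -16*cos(2*x)
Second-derivative test at each critical point:
  f''(1.6335) = 15.8745 > 0 → local minimum
  f''(3.0789) = -15.8745 < 0 → local maximum
  f''(4.7751) = 15.8745 > 0 → local minimum
  f''(6.2205) = -15.8745 < 0 → local maximum

Critical points: x = asin(1/8)/2 + pi/2 ≈ 1.6335 (local minimum); x = pi - asin(1/8)/2 ≈ 3.0789 (local maximum); x = asin(1/8)/2 + 3*pi/2 ≈ 4.7751 (local minimum); x = -asin(1/8)/2 + 2*pi ≈ 6.2205 (local maximum)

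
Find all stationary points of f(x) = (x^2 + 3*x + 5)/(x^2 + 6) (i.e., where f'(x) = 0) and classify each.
f'(x) = (-3*x^2 + 2*x + 18)/(x^4 + 12*x^2 + 36)

Solve f'(x) = 0:
  f'(x) = -(3*x^2 - 2*x - 18)/(x^2 + 6)^2; the denominator is positive wherever f is defined, so f'(x) = 0 ⇔ -3*x^2 + 2*x + 18 = 0.
  3*x^2 - 2*x - 18 = 0 has no rational roots; quadratic formula: x = (2 ± √220)/6.
  ⇒ x = 1/3 - sqrt(55)/3 ≈ -2.1387, 1/3 + sqrt(55)/3 ≈ 2.8054

f''(x) = 6*(x^3 - x^2 - 18*x + 2)/(x^6 + 18*x^4 + 108*x^2 + 216)
Second-derivative test at each critical point:
  f''(-2.1387) = 0.1327 > 0 → local minimum
  f''(2.8054) = -0.0771 < 0 → local maximum

Critical points: x = 1/3 - sqrt(55)/3 ≈ -2.1387 (local minimum); x = 1/3 + sqrt(55)/3 ≈ 2.8054 (local maximum)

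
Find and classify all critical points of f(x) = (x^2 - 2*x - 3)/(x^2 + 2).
f'(x) = 2*(x^2 + 5*x - 2)/(x^4 + 4*x^2 + 4)

Solve f'(x) = 0:
  f'(x) = 2*(x^2 + 5*x - 2)/(x^2 + 2)^2; the denominator is positive wherever f is defined, so f'(x) = 0 ⇔ 2*x^2 + 10*x - 4 = 0.
  Factor: 2*x^2 + 10*x - 4 = 2*(x^2 + 5*x - 2); x^2 + 5*x - 2 = 0 has no rational roots; quadratic formula: x = (-5 ± √33)/2.
  ⇒ x = -sqrt(33)/2 - 5/2 ≈ -5.3723, -5/2 + sqrt(33)/2 ≈ 0.3723

f''(x) = 2*(-2*x^3 - 15*x^2 + 12*x + 10)/(x^6 + 6*x^4 + 12*x^2 + 8)
Second-derivative test at each critical point:
  f''(-5.3723) = -0.0121 < 0 → local maximum
  f''(0.3723) = 2.5121 > 0 → local minimum

Critical points: x = -sqrt(33)/2 - 5/2 ≈ -5.3723 (local maximum); x = -5/2 + sqrt(33)/2 ≈ 0.3723 (local minimum)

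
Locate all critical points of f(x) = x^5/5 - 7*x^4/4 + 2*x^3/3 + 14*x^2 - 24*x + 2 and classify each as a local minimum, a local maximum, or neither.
f'(x) = x^4 - 7*x^3 + 2*x^2 + 28*x - 24

Solve f'(x) = 0:
  Factor: x^4 - 7*x^3 + 2*x^2 + 28*x - 24 = (x - 6)*(x - 2)*(x - 1)*(x + 2) = 0.
  ⇒ x = -2, 1, 2, 6

f''(x) = 4*x^3 - 21*x^2 + 4*x + 28
Second-derivative test at each critical point:
  f''(-2) = -96 < 0 → local maximum
  f''(1) = 15 > 0 → local minimum
  f''(2) = -16 < 0 → local maximum
  f''(6) = 160 > 0 → local minimum

Critical points: x = -2 (local maximum); x = 1 (local minimum); x = 2 (local maximum); x = 6 (local minimum)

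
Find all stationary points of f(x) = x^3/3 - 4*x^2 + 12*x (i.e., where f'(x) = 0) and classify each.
f'(x) = x^2 - 8*x + 12

Solve f'(x) = 0:
  Factor: x^2 - 8*x + 12 = (x - 6)*(x - 2) = 0.
  ⇒ x = 2, 6

f''(x) = 2*x - 8
Second-derivative test at each critical point:
  f''(2) = -4 < 0 → local maximum
  f''(6) = 4 > 0 → local minimum

Critical points: x = 2 (local maximum); x = 6 (local minimum)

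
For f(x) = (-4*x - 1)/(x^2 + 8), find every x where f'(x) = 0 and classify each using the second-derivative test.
f'(x) = 2*(2*x^2 + x - 16)/(x^4 + 16*x^2 + 64)

Solve f'(x) = 0:
  f'(x) = 2*(2*x^2 + x - 16)/(x^2 + 8)^2; the denominator is positive wherever f is defined, so f'(x) = 0 ⇔ 4*x^2 + 2*x - 32 = 0.
  Factor: 4*x^2 + 2*x - 32 = 2*(2*x^2 + x - 16); 2*x^2 + x - 16 = 0 has no rational roots; quadratic formula: x = (-1 ± √129)/4.
  ⇒ x = -sqrt(129)/4 - 1/4 ≈ -3.0895, -1/4 + sqrt(129)/4 ≈ 2.5895

f''(x) = 2*(-4*x^2*(4*x + 1) + (12*x + 1)*(x^2 + 8))/(x^2 + 8)^3
Second-derivative test at each critical point:
  f''(-3.0895) = -0.0738 < 0 → local maximum
  f''(2.5895) = 0.1050 > 0 → local minimum

Critical points: x = -sqrt(129)/4 - 1/4 ≈ -3.0895 (local maximum); x = -1/4 + sqrt(129)/4 ≈ 2.5895 (local minimum)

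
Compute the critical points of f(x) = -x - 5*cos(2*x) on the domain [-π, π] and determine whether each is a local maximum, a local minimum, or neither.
f'(x) = 10*sin(2*x) - 1

Solve f'(x) = 0 on [-π, π]:
  f'(x) = 0 ⇔ sin(2*x) = 1/10, i.e. 2*x = arcsin(1/10) + 2nπ or 2*x = π − arcsin(1/10) + 2nπ; keep the solutions lying in [-π, π].
  ⇒ x = -pi + asin(1/10)/2 ≈ -3.0915, -pi/2 - asin(1/10)/2 ≈ -1.6209, asin(1/10)/2 ≈ 0.0501, -asin(1/10)/2 + pi/2 ≈ 1.5207

f''(x) = 20*cos(2*x)
Second-derivative test at each critical point:
  f''(-3.0915) = 19.8997 > 0 → local minimum
  f''(-1.6209) = -19.8997 < 0 → local maximum
  f''(0.0501) = 19.8997 > 0 → local minimum
  f''(1.5207) = -19.8997 < 0 → local maximum

Critical points: x = -pi + asin(1/10)/2 ≈ -3.0915 (local minimum); x = -pi/2 - asin(1/10)/2 ≈ -1.6209 (local maximum); x = asin(1/10)/2 ≈ 0.0501 (local minimum); x = -asin(1/10)/2 + pi/2 ≈ 1.5207 (local maximum)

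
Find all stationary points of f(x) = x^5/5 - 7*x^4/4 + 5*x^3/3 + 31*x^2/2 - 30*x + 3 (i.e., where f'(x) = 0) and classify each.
f'(x) = x^4 - 7*x^3 + 5*x^2 + 31*x - 30

Solve f'(x) = 0:
  Factor: x^4 - 7*x^3 + 5*x^2 + 31*x - 30 = (x - 5)*(x - 3)*(x - 1)*(x + 2) = 0.
  ⇒ x = -2, 1, 3, 5

f''(x) = 4*x^3 - 21*x^2 + 10*x + 31
Second-derivative test at each critical point:
  f''(-2) = -105 < 0 → local maximum
  f''(1) = 24 > 0 → local minimum
  f''(3) = -20 < 0 → local maximum
  f''(5) = 56 > 0 → local minimum

Critical points: x = -2 (local maximum); x = 1 (local minimum); x = 3 (local maximum); x = 5 (local minimum)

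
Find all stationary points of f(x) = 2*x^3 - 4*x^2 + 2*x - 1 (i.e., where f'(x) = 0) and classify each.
f'(x) = 6*x^2 - 8*x + 2

Solve f'(x) = 0:
  Factor: 6*x^2 - 8*x + 2 = 2*(x - 1)*(3*x - 1) = 0.
  ⇒ x = 1/3, 1

f''(x) = 12*x - 8
Second-derivative test at each critical point:
  f''(1/3) = -4 < 0 → local maximum
  f''(1) = 4 > 0 → local minimum

Critical points: x = 1/3 (local maximum); x = 1 (local minimum)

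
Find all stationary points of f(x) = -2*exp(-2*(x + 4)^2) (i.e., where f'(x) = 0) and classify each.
f'(x) = 8*(x + 4)*exp(-2*(x + 4)^2)

Solve f'(x) = 0:
  f'(x) = (8*x + 32)·exp(-2*(x + 4)^2) and exp(-2*(x + 4)^2) > 0 for every x, so f'(x) = 0 ⇔ 8*x + 32 = 0.
  Factor: 8*x + 32 = 8*(x + 4) = 0.
  ⇒ x = -4

f''(x) = 8*(1 - 4*(x + 4)^2)*exp(-2*(x + 4)^2)
Second-derivative test at each critical point:
  f''(-4) = 8 > 0 → local minimum

Critical points: x = -4 (local minimum)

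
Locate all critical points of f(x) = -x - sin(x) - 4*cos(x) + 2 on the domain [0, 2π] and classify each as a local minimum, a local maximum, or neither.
f'(x) = 4*sin(x) - cos(x) - 1

Solve f'(x) = 0 on [0, 2π]:
  f'(x) = 0 ⇔ 4*sin(x) - cos(x) = 1. Write the left side as R·cos(x + φ) with R = √((-1)² + (-4)²) = sqrt(17), cos φ = -sqrt(17)/17, sin φ = -4*sqrt(17)/17; then cos(x + φ) = sqrt(17)/17. Solve for x and keep the solutions lying in [0, 2π].
  ⇒ x = atan(8/15) ≈ 0.4900, pi ≈ 3.1416

f''(x) = sin(x) + 4*cos(x)
Second-derivative test at each critical point:
  f''(0.4900) = 4 > 0 → local minimum
  f''(3.1416) = -4 < 0 → local maximum

Critical points: x = atan(8/15) ≈ 0.4900 (local minimum); x = pi ≈ 3.1416 (local maximum)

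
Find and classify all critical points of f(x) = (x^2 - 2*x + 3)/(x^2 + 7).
f'(x) = 2*(x^2 + 4*x - 7)/(x^4 + 14*x^2 + 49)

Solve f'(x) = 0:
  f'(x) = 2*(x^2 + 4*x - 7)/(x^2 + 7)^2; the denominator is positive wherever f is defined, so f'(x) = 0 ⇔ 2*x^2 + 8*x - 14 = 0.
  Factor: 2*x^2 + 8*x - 14 = 2*(x^2 + 4*x - 7); x^2 + 4*x - 7 = 0 has no rational roots; quadratic formula: x = (-4 ± √44)/2.
  ⇒ x = -sqrt(11) - 2 ≈ -5.3166, -2 + sqrt(11) ≈ 1.3166

f''(x) = 4*(-x^3 - 6*x^2 + 21*x + 14)/(x^6 + 21*x^4 + 147*x^2 + 343)
Second-derivative test at each critical point:
  f''(-5.3166) = -0.0107 < 0 → local maximum
  f''(1.3166) = 0.1739 > 0 → local minimum

Critical points: x = -sqrt(11) - 2 ≈ -5.3166 (local maximum); x = -2 + sqrt(11) ≈ 1.3166 (local minimum)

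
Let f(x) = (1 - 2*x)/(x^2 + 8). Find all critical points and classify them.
f'(x) = 2*(x^2 - x - 8)/(x^4 + 16*x^2 + 64)

Solve f'(x) = 0:
  f'(x) = 2*(x^2 - x - 8)/(x^2 + 8)^2; the denominator is positive wherever f is defined, so f'(x) = 0 ⇔ 2*x^2 - 2*x - 16 = 0.
  Factor: 2*x^2 - 2*x - 16 = 2*(x^2 - x - 8); x^2 - x - 8 = 0 has no rational roots; quadratic formula: x = (1 ± √33)/2.
  ⇒ x = 1/2 - sqrt(33)/2 ≈ -2.3723, 1/2 + sqrt(33)/2 ≈ 3.3723

f''(x) = 2*(4*x^2*(1 - 2*x) + (6*x - 1)*(x^2 + 8))/(x^2 + 8)^3
Second-derivative test at each critical point:
  f''(-2.3723) = -0.0619 < 0 → local maximum
  f''(3.3723) = 0.0306 > 0 → local minimum

Critical points: x = 1/2 - sqrt(33)/2 ≈ -2.3723 (local maximum); x = 1/2 + sqrt(33)/2 ≈ 3.3723 (local minimum)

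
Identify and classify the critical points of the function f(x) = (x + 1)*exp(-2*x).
f'(x) = (-2*x - 1)*exp(-2*x)

Solve f'(x) = 0:
  f'(x) = (-2*x - 1)·exp(-2*x) and exp(-2*x) > 0 for every x, so f'(x) = 0 ⇔ -2*x - 1 = 0.
  -2*x - 1 = 0.
  ⇒ x = -1/2

f''(x) = 4*x*exp(-2*x)
Second-derivative test at each critical point:
  f''(-1/2) = -5.4366 < 0 → local maximum

Critical points: x = -1/2 (local maximum)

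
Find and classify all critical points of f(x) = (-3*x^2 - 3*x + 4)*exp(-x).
f'(x) = (3*x^2 - 3*x - 7)*exp(-x)

Solve f'(x) = 0:
  f'(x) = (3*x^2 - 3*x - 7)·exp(-x) and exp(-x) > 0 for every x, so f'(x) = 0 ⇔ 3*x^2 - 3*x - 7 = 0.
  3*x^2 - 3*x - 7 = 0 has no rational roots; quadratic formula: x = (3 ± √93)/6.
  ⇒ x = 1/2 - sqrt(93)/6 ≈ -1.1073, 1/2 + sqrt(93)/6 ≈ 2.1073

f''(x) = (-3*x^2 + 9*x + 4)*exp(-x)
Second-derivative test at each critical point:
  f''(-1.1073) = -29.1827 < 0 → local maximum
  f''(2.1073) = 1.1724 > 0 → local minimum

Critical points: x = 1/2 - sqrt(93)/6 ≈ -1.1073 (local maximum); x = 1/2 + sqrt(93)/6 ≈ 2.1073 (local minimum)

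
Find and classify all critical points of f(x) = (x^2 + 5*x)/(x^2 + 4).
f'(x) = (-5*x^2 + 8*x + 20)/(x^4 + 8*x^2 + 16)

Solve f'(x) = 0:
  f'(x) = -(5*x^2 - 8*x - 20)/(x^2 + 4)^2; the denominator is positive wherever f is defined, so f'(x) = 0 ⇔ -5*x^2 + 8*x + 20 = 0.
  5*x^2 - 8*x - 20 = 0 has no rational roots; quadratic formula: x = (8 ± √464)/10.
  ⇒ x = 4/5 - 2*sqrt(29)/5 ≈ -1.3541, 4/5 + 2*sqrt(29)/5 ≈ 2.9541

f''(x) = 2*(5*x^3 - 12*x^2 - 60*x + 16)/(x^6 + 12*x^4 + 48*x^2 + 64)
Second-derivative test at each critical point:
  f''(-1.3541) = 0.6330 > 0 → local minimum
  f''(2.9541) = -0.1330 < 0 → local maximum

Critical points: x = 4/5 - 2*sqrt(29)/5 ≈ -1.3541 (local minimum); x = 4/5 + 2*sqrt(29)/5 ≈ 2.9541 (local maximum)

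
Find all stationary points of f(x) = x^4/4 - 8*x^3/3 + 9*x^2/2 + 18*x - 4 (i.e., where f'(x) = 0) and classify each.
f'(x) = x^3 - 8*x^2 + 9*x + 18

Solve f'(x) = 0:
  Factor: x^3 - 8*x^2 + 9*x + 18 = (x - 6)*(x - 3)*(x + 1) = 0.
  ⇒ x = -1, 3, 6

f''(x) = 3*x^2 - 16*x + 9
Second-derivative test at each critical point:
  f''(-1) = 28 > 0 → local minimum
  f''(3) = -12 < 0 → local maximum
  f''(6) = 21 > 0 → local minimum

Critical points: x = -1 (local minimum); x = 3 (local maximum); x = 6 (local minimum)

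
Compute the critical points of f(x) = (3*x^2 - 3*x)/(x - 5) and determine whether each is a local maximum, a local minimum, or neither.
f'(x) = 3*(x^2 - 10*x + 5)/(x^2 - 10*x + 25)

Solve f'(x) = 0:
  f'(x) = 3*(x^2 - 10*x + 5)/(x - 5)^2; the denominator is positive wherever f is defined, so f'(x) = 0 ⇔ 3*x^2 - 30*x + 15 = 0.
  Factor: 3*x^2 - 30*x + 15 = 3*(x^2 - 10*x + 5); x^2 - 10*x + 5 = 0 has no rational roots; quadratic formula: x = (10 ± √80)/2.
  ⇒ x = 5 - 2*sqrt(5) ≈ 0.5279, 2*sqrt(5) + 5 ≈ 9.4721

f''(x) = 120/(x^3 - 15*x^2 + 75*x - 125)
Second-derivative test at each critical point:
  f''(0.5279) = -1.3416 < 0 → local maximum
  f''(9.4721) = 1.3416 > 0 → local minimum

Critical points: x = 5 - 2*sqrt(5) ≈ 0.5279 (local maximum); x = 2*sqrt(5) + 5 ≈ 9.4721 (local minimum)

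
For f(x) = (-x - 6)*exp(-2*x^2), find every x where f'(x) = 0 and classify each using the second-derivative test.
f'(x) = (4*x*(x + 6) - 1)*exp(-2*x^2)

Solve f'(x) = 0:
  f'(x) = (4*x^2 + 24*x - 1)·exp(-2*x^2) and exp(-2*x^2) > 0 for every x, so f'(x) = 0 ⇔ 4*x^2 + 24*x - 1 = 0.
  4*x^2 + 24*x - 1 = 0 has no rational roots; quadratic formula: x = (-24 ± √592)/8.
  ⇒ x = -sqrt(37)/2 - 3 ≈ -6.0414, -3 + sqrt(37)/2 ≈ 0.0414

f''(x) = 4*(-4*x^2*(x + 6) + 3*x + 6)*exp(-2*x^2)
Second-derivative test at each critical point:
  f''(-6.0414) = -4.832e-31 < 0 → local maximum
  f''(0.0414) = 24.2479 > 0 → local minimum

Critical points: x = -sqrt(37)/2 - 3 ≈ -6.0414 (local maximum); x = -3 + sqrt(37)/2 ≈ 0.0414 (local minimum)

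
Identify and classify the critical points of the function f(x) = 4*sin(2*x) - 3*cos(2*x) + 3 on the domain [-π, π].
f'(x) = 6*sin(2*x) + 8*cos(2*x)

Solve f'(x) = 0 on [-π, π]:
  f'(x) = 0 ⇔ 4*cos(2*x) = -3*sin(2*x) ⇔ tan(2*x) = -4/3, i.e. 2*x = arctan(-4/3) + nπ; keep the solutions lying in [-π, π].
  ⇒ x = -pi/2 - atan(4/3)/2 ≈ -2.0344, -atan(4/3)/2 ≈ -0.4636, -atan(4/3)/2 + pi/2 ≈ 1.1071, pi - atan(4/3)/2 ≈ 2.6779

f''(x) = -16*sin(2*x) + 12*cos(2*x)
Second-derivative test at each critical point:
  f''(-2.0344) = -20 < 0 → local maximum
  f''(-0.4636) = 20 > 0 → local minimum
  f''(1.1071) = -20 < 0 → local maximum
  f''(2.6779) = 20 > 0 → local minimum

Critical points: x = -pi/2 - atan(4/3)/2 ≈ -2.0344 (local maximum); x = -atan(4/3)/2 ≈ -0.4636 (local minimum); x = -atan(4/3)/2 + pi/2 ≈ 1.1071 (local maximum); x = pi - atan(4/3)/2 ≈ 2.6779 (local minimum)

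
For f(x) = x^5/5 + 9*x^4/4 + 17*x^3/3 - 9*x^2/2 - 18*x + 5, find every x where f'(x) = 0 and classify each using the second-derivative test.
f'(x) = x^4 + 9*x^3 + 17*x^2 - 9*x - 18

Solve f'(x) = 0:
  Factor: x^4 + 9*x^3 + 17*x^2 - 9*x - 18 = (x - 1)*(x + 1)*(x + 3)*(x + 6) = 0.
  ⇒ x = -6, -3, -1, 1

f''(x) = 4*x^3 + 27*x^2 + 34*x - 9
Second-derivative test at each critical point:
  f''(-6) = -105 < 0 → local maximum
  f''(-3) = 24 > 0 → local minimum
  f''(-1) = -20 < 0 → local maximum
  f''(1) = 56 > 0 → local minimum

Critical points: x = -6 (local maximum); x = -3 (local minimum); x = -1 (local maximum); x = 1 (local minimum)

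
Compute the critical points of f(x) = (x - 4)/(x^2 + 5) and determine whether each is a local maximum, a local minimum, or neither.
f'(x) = (x^2 - 2*x*(x - 4) + 5)/(x^2 + 5)^2

Solve f'(x) = 0:
  f'(x) = -(x^2 - 8*x - 5)/(x^2 + 5)^2; the denominator is positive wherever f is defined, so f'(x) = 0 ⇔ -x^2 + 8*x + 5 = 0.
  x^2 - 8*x - 5 = 0 has no rational roots; quadratic formula: x = (8 ± √84)/2.
  ⇒ x = 4 - sqrt(21) ≈ -0.5826, 4 + sqrt(21) ≈ 8.5826

f''(x) = 2*(4*x^2*(x - 4) + (4 - 3*x)*(x^2 + 5))/(x^2 + 5)^3
Second-derivative test at each critical point:
  f''(-0.5826) = 0.3215 > 0 → local minimum
  f''(8.5826) = -0.0015 < 0 → local maximum

Critical points: x = 4 - sqrt(21) ≈ -0.5826 (local minimum); x = 4 + sqrt(21) ≈ 8.5826 (local maximum)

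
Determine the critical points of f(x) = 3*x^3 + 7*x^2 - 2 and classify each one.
f'(x) = x*(9*x + 14)

Solve f'(x) = 0:
  Factor: 9*x^2 + 14*x = x*(9*x + 14) = 0.
  ⇒ x = -14/9, 0

f''(x) = 18*x + 14
Second-derivative test at each critical point:
  f''(-14/9) = -14 < 0 → local maximum
  f''(0) = 14 > 0 → local minimum

Critical points: x = -14/9 (local maximum); x = 0 (local minimum)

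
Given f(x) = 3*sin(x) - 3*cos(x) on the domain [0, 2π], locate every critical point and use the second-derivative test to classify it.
f'(x) = 3*sqrt(2)*sin(x + pi/4)

Solve f'(x) = 0 on [0, 2π]:
  f'(x) = 0 ⇔ 3*cos(x) = -3*sin(x) ⇔ tan(x) = -1, i.e. x = arctan(-1) + nπ; keep the solutions lying in [0, 2π].
  ⇒ x = 3*pi/4 ≈ 2.3562, 7*pi/4 ≈ 5.4978

f''(x) = 3*sqrt(2)*cos(x + pi/4)
Second-derivative test at each critical point:
  f''(2.3562) = -4.2426 < 0 → local maximum
  f''(5.4978) = 4.2426 > 0 → local minimum

Critical points: x = 3*pi/4 ≈ 2.3562 (local maximum); x = 7*pi/4 ≈ 5.4978 (local minimum)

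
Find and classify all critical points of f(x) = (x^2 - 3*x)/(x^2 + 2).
f'(x) = (3*x^2 + 4*x - 6)/(x^4 + 4*x^2 + 4)

Solve f'(x) = 0:
  f'(x) = (3*x^2 + 4*x - 6)/(x^2 + 2)^2; the denominator is positive wherever f is defined, so f'(x) = 0 ⇔ 3*x^2 + 4*x - 6 = 0.
  3*x^2 + 4*x - 6 = 0 has no rational roots; quadratic formula: x = (-4 ± √88)/6.
  ⇒ x = -sqrt(22)/3 - 2/3 ≈ -2.2301, -2/3 + sqrt(22)/3 ≈ 0.8968

f''(x) = 2*(-3*x^3 - 6*x^2 + 18*x + 4)/(x^6 + 6*x^4 + 12*x^2 + 8)
Second-derivative test at each critical point:
  f''(-2.2301) = -0.1929 < 0 → local maximum
  f''(0.8968) = 1.1929 > 0 → local minimum

Critical points: x = -sqrt(22)/3 - 2/3 ≈ -2.2301 (local maximum); x = -2/3 + sqrt(22)/3 ≈ 0.8968 (local minimum)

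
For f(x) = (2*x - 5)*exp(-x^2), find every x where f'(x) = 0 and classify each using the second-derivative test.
f'(x) = 2*(-x*(2*x - 5) + 1)*exp(-x^2)

Solve f'(x) = 0:
  f'(x) = (-4*x^2 + 10*x + 2)·exp(-x^2) and exp(-x^2) > 0 for every x, so f'(x) = 0 ⇔ -4*x^2 + 10*x + 2 = 0.
  Factor: -4*x^2 + 10*x + 2 = -2*(2*x^2 - 5*x - 1); 2*x^2 - 5*x - 1 = 0 has no rational roots; quadratic formula: x = (5 ± √33)/4.
  ⇒ x = 5/4 - sqrt(33)/4 ≈ -0.1861, 5/4 + sqrt(33)/4 ≈ 2.6861

f''(x) = 2*(2*x^2*(2*x - 5) - 6*x + 5)*exp(-x^2)
Second-derivative test at each critical point:
  f''(-0.1861) = 11.0979 > 0 → local minimum
  f''(2.6861) = -0.0084 < 0 → local maximum

Critical points: x = 5/4 - sqrt(33)/4 ≈ -0.1861 (local minimum); x = 5/4 + sqrt(33)/4 ≈ 2.6861 (local maximum)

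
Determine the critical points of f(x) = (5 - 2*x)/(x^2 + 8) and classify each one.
f'(x) = 2*(x^2 - 5*x - 8)/(x^4 + 16*x^2 + 64)

Solve f'(x) = 0:
  f'(x) = 2*(x^2 - 5*x - 8)/(x^2 + 8)^2; the denominator is positive wherever f is defined, so f'(x) = 0 ⇔ 2*x^2 - 10*x - 16 = 0.
  Factor: 2*x^2 - 10*x - 16 = 2*(x^2 - 5*x - 8); x^2 - 5*x - 8 = 0 has no rational roots; quadratic formula: x = (5 ± √57)/2.
  ⇒ x = 5/2 - sqrt(57)/2 ≈ -1.2749, 5/2 + sqrt(57)/2 ≈ 6.2749

f''(x) = 2*(4*x^2*(5 - 2*x) + (6*x - 5)*(x^2 + 8))/(x^2 + 8)^3
Second-derivative test at each critical point:
  f''(-1.2749) = -0.1630 < 0 → local maximum
  f''(6.2749) = 0.0067 > 0 → local minimum

Critical points: x = 5/2 - sqrt(57)/2 ≈ -1.2749 (local maximum); x = 5/2 + sqrt(57)/2 ≈ 6.2749 (local minimum)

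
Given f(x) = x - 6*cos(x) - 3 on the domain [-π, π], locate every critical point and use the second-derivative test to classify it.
f'(x) = 6*sin(x) + 1

Solve f'(x) = 0 on [-π, π]:
  f'(x) = 0 ⇔ sin(x) = -1/6, i.e. x = arcsin(-1/6) + 2nπ or x = π − arcsin(-1/6) + 2nπ; keep the solutions lying in [-π, π].
  ⇒ x = -pi + asin(1/6) ≈ -2.9741, -asin(1/6) ≈ -0.1674

f''(x) = 6*cos(x)
Second-derivative test at each critical point:
  f''(-2.9741) = -5.9161 < 0 → local maximum
  f''(-0.1674) = 5.9161 > 0 → local minimum

Critical points: x = -pi + asin(1/6) ≈ -2.9741 (local maximum); x = -asin(1/6) ≈ -0.1674 (local minimum)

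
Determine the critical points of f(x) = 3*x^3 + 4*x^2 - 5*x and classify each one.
f'(x) = 9*x^2 + 8*x - 5

Solve f'(x) = 0:
  9*x^2 + 8*x - 5 = 0 has no rational roots; quadratic formula: x = (-8 ± √244)/18.
  ⇒ x = -sqrt(61)/9 - 4/9 ≈ -1.3122, -4/9 + sqrt(61)/9 ≈ 0.4234

f''(x) = 18*x + 8
Second-derivative test at each critical point:
  f''(-1.3122) = -15.6205 < 0 → local maximum
  f''(0.4234) = 15.6205 > 0 → local minimum

Critical points: x = -sqrt(61)/9 - 4/9 ≈ -1.3122 (local maximum); x = -4/9 + sqrt(61)/9 ≈ 0.4234 (local minimum)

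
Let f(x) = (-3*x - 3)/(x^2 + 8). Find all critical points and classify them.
f'(x) = 3*(-x^2 + 2*x*(x + 1) - 8)/(x^2 + 8)^2

Solve f'(x) = 0:
  f'(x) = 3*(x - 2)*(x + 4)/(x^2 + 8)^2; the denominator is positive wherever f is defined, so f'(x) = 0 ⇔ 3*x^2 + 6*x - 24 = 0.
  Factor: 3*x^2 + 6*x - 24 = 3*(x - 2)*(x + 4) = 0.
  ⇒ x = -4, 2

f''(x) = 6*(-4*x^2*(x + 1) + (3*x + 1)*(x^2 + 8))/(x^2 + 8)^3
Second-derivative test at each critical point:
  f''(-4) = -1/32 < 0 → local maximum
  f''(2) = 1/8 > 0 → local minimum

Critical points: x = -4 (local maximum); x = 2 (local minimum)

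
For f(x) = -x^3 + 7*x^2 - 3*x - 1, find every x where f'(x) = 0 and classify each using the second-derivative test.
f'(x) = -3*x^2 + 14*x - 3

Solve f'(x) = 0:
  3*x^2 - 14*x + 3 = 0 has no rational roots; quadratic formula: x = (14 ± √160)/6.
  ⇒ x = 7/3 - 2*sqrt(10)/3 ≈ 0.2251, 2*sqrt(10)/3 + 7/3 ≈ 4.4415

f''(x) = 14 - 6*x
Second-derivative test at each critical point:
  f''(0.2251) = 12.6491 > 0 → local minimum
  f''(4.4415) = -12.6491 < 0 → local maximum

Critical points: x = 7/3 - 2*sqrt(10)/3 ≈ 0.2251 (local minimum); x = 2*sqrt(10)/3 + 7/3 ≈ 4.4415 (local maximum)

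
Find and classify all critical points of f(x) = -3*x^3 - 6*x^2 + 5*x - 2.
f'(x) = -9*x^2 - 12*x + 5

Solve f'(x) = 0:
  Factor: -9*x^2 - 12*x + 5 = -(3*x - 1)*(3*x + 5) = 0.
  ⇒ x = -5/3, 1/3

f''(x) = -18*x - 12
Second-derivative test at each critical point:
  f''(-5/3) = 18 > 0 → local minimum
  f''(1/3) = -18 < 0 → local maximum

Critical points: x = -5/3 (local minimum); x = 1/3 (local maximum)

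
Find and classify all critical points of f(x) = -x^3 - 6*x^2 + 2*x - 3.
f'(x) = -3*x^2 - 12*x + 2

Solve f'(x) = 0:
  3*x^2 + 12*x - 2 = 0 has no rational roots; quadratic formula: x = (-12 ± √168)/6.
  ⇒ x = -sqrt(42)/3 - 2 ≈ -4.1602, -2 + sqrt(42)/3 ≈ 0.1602

f''(x) = -6*x - 12
Second-derivative test at each critical point:
  f''(-4.1602) = 12.9615 > 0 → local minimum
  f''(0.1602) = -12.9615 < 0 → local maximum

Critical points: x = -sqrt(42)/3 - 2 ≈ -4.1602 (local minimum); x = -2 + sqrt(42)/3 ≈ 0.1602 (local maximum)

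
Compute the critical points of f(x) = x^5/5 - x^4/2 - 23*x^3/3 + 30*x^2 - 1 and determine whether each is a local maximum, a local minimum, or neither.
f'(x) = x*(x^3 - 2*x^2 - 23*x + 60)

Solve f'(x) = 0:
  Factor: x^4 - 2*x^3 - 23*x^2 + 60*x = x*(x - 4)*(x - 3)*(x + 5) = 0.
  ⇒ x = -5, 0, 3, 4

f''(x) = 4*x^3 - 6*x^2 - 46*x + 60
Second-derivative test at each critical point:
  f''(-5) = -360 < 0 → local maximum
  f''(0) = 60 > 0 → local minimum
  f''(3) = -24 < 0 → local maximum
  f''(4) = 36 > 0 → local minimum

Critical points: x = -5 (local maximum); x = 0 (local minimum); x = 3 (local maximum); x = 4 (local minimum)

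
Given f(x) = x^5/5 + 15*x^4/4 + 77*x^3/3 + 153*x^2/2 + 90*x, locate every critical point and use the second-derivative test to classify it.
f'(x) = x^4 + 15*x^3 + 77*x^2 + 153*x + 90

Solve f'(x) = 0:
  Factor: x^4 + 15*x^3 + 77*x^2 + 153*x + 90 = (x + 1)*(x + 3)*(x + 5)*(x + 6) = 0.
  ⇒ x = -6, -5, -3, -1

f''(x) = 4*x^3 + 45*x^2 + 154*x + 153
Second-derivative test at each critical point:
  f''(-6) = -15 < 0 → local maximum
  f''(-5) = 8 > 0 → local minimum
  f''(-3) = -12 < 0 → local maximum
  f''(-1) = 40 > 0 → local minimum

Critical points: x = -6 (local maximum); x = -5 (local minimum); x = -3 (local maximum); x = -1 (local minimum)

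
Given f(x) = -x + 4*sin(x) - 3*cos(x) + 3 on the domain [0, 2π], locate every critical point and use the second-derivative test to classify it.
f'(x) = 3*sin(x) + 4*cos(x) - 1

Solve f'(x) = 0 on [0, 2π]:
  f'(x) = 0 ⇔ 3*sin(x) + 4*cos(x) = 1. Write the left side as R·cos(x + φ) with R = √(4² + (-3)²) = 5, cos φ = 4/5, sin φ = -3/5; then cos(x + φ) = 1/5. Solve for x and keep the solutions lying in [0, 2π].
  ⇒ x = atan((3 + 8*sqrt(6))/(4 - 6*sqrt(6))) + pi ≈ 2.0129, atan((3 - 8*sqrt(6))/(4 + 6*sqrt(6))) + 2*pi ≈ 5.5572

f''(x) = -4*sin(x) + 3*cos(x)
Second-derivative test at each critical point:
  f''(2.0129) = -4.8990 < 0 → local maximum
  f''(5.5572) = 4.8990 > 0 → local minimum

Critical points: x = atan((3 + 8*sqrt(6))/(4 - 6*sqrt(6))) + pi ≈ 2.0129 (local maximum); x = atan((3 - 8*sqrt(6))/(4 + 6*sqrt(6))) + 2*pi ≈ 5.5572 (local minimum)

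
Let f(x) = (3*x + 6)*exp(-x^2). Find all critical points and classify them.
f'(x) = 3*(-2*x*(x + 2) + 1)*exp(-x^2)

Solve f'(x) = 0:
  f'(x) = (-6*x^2 - 12*x + 3)·exp(-x^2) and exp(-x^2) > 0 for every x, so f'(x) = 0 ⇔ -6*x^2 - 12*x + 3 = 0.
  Factor: -6*x^2 - 12*x + 3 = -3*(2*x^2 + 4*x - 1); 2*x^2 + 4*x - 1 = 0 has no rational roots; quadratic formula: x = (-4 ± √24)/4.
  ⇒ x = -sqrt(6)/2 - 1 ≈ -2.2247, -1 + sqrt(6)/2 ≈ 0.2247

f''(x) = 6*(2*x^2*(x + 2) - 3*x - 2)*exp(-x^2)
Second-derivative test at each critical point:
  f''(-2.2247) = 0.1042 > 0 → local minimum
  f''(0.2247) = -13.9730 < 0 → local maximum

Critical points: x = -sqrt(6)/2 - 1 ≈ -2.2247 (local minimum); x = -1 + sqrt(6)/2 ≈ 0.2247 (local maximum)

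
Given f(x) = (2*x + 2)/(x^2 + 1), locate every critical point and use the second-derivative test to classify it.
f'(x) = 2*(x^2 - 2*x*(x + 1) + 1)/(x^2 + 1)^2

Solve f'(x) = 0:
  f'(x) = -2*(x^2 + 2*x - 1)/(x^2 + 1)^2; the denominator is positive wherever f is defined, so f'(x) = 0 ⇔ -2*x^2 - 4*x + 2 = 0.
  Factor: -2*x^2 - 4*x + 2 = -2*(x^2 + 2*x - 1); x^2 + 2*x - 1 = 0 has no rational roots; quadratic formula: x = (-2 ± √8)/2.
  ⇒ x = -sqrt(2) - 1 ≈ -2.4142, -1 + sqrt(2) ≈ 0.4142

f''(x) = 4*(4*x^2*(x + 1) - (3*x + 1)*(x^2 + 1))/(x^2 + 1)^3
Second-derivative test at each critical point:
  f''(-2.4142) = 0.1213 > 0 → local minimum
  f''(0.4142) = -4.1213 < 0 → local maximum

Critical points: x = -sqrt(2) - 1 ≈ -2.4142 (local minimum); x = -1 + sqrt(2) ≈ 0.4142 (local maximum)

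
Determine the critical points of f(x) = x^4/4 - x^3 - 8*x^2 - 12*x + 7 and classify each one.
f'(x) = x^3 - 3*x^2 - 16*x - 12

Solve f'(x) = 0:
  Factor: x^3 - 3*x^2 - 16*x - 12 = (x - 6)*(x + 1)*(x + 2) = 0.
  ⇒ x = -2, -1, 6

f''(x) = 3*x^2 - 6*x - 16
Second-derivative test at each critical point:
  f''(-2) = 8 > 0 → local minimum
  f''(-1) = -7 < 0 → local maximum
  f''(6) = 56 > 0 → local minimum

Critical points: x = -2 (local minimum); x = -1 (local maximum); x = 6 (local minimum)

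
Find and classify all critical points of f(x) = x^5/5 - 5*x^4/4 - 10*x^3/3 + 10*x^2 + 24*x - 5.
f'(x) = x^4 - 5*x^3 - 10*x^2 + 20*x + 24

Solve f'(x) = 0:
  Factor: x^4 - 5*x^3 - 10*x^2 + 20*x + 24 = (x - 6)*(x - 2)*(x + 1)*(x + 2) = 0.
  ⇒ x = -2, -1, 2, 6

f''(x) = 4*x^3 - 15*x^2 - 20*x + 20
Second-derivative test at each critical point:
  f''(-2) = -32 < 0 → local maximum
  f''(-1) = 21 > 0 → local minimum
  f''(2) = -48 < 0 → local maximum
  f''(6) = 224 > 0 → local minimum

Critical points: x = -2 (local maximum); x = -1 (local minimum); x = 2 (local maximum); x = 6 (local minimum)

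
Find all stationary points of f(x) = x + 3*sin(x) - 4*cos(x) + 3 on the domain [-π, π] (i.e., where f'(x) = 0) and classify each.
f'(x) = 4*sin(x) + 3*cos(x) + 1

Solve f'(x) = 0 on [-π, π]:
  f'(x) = 0 ⇔ 4*sin(x) + 3*cos(x) = -1. Write the left side as R·cos(x + φ) with R = √(3² + (-4)²) = 5, cos φ = 3/5, sin φ = -4/5; then cos(x + φ) = -1/5. Solve for x and keep the solutions lying in [-π, π].
  ⇒ x = atan((-6*sqrt(6) - 4)/(-3 + 8*sqrt(6))) ≈ -0.8449, atan((-4 + 6*sqrt(6))/(-8*sqrt(6) - 3)) + pi ≈ 2.6994

f''(x) = -3*sin(x) + 4*cos(x)
Second-derivative test at each critical point:
  f''(-0.8449) = 4.8990 > 0 → local minimum
  f''(2.6994) = -4.8990 < 0 → local maximum

Critical points: x = atan((-6*sqrt(6) - 4)/(-3 + 8*sqrt(6))) ≈ -0.8449 (local minimum); x = atan((-4 + 6*sqrt(6))/(-8*sqrt(6) - 3)) + pi ≈ 2.6994 (local maximum)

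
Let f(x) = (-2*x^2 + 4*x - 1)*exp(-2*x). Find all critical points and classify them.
f'(x) = 2*(2*x^2 - 6*x + 3)*exp(-2*x)

Solve f'(x) = 0:
  f'(x) = (4*x^2 - 12*x + 6)·exp(-2*x) and exp(-2*x) > 0 for every x, so f'(x) = 0 ⇔ 4*x^2 - 12*x + 6 = 0.
  Factor: 4*x^2 - 12*x + 6 = 2*(2*x^2 - 6*x + 3); 2*x^2 - 6*x + 3 = 0 has no rational roots; quadratic formula: x = (6 ± √12)/4.
  ⇒ x = 3/2 - sqrt(3)/2 ≈ 0.6340, sqrt(3)/2 + 3/2 ≈ 2.3660

f''(x) = 8*(-x^2 + 4*x - 3)*exp(-2*x)
Second-derivative test at each critical point:
  f''(0.6340) = -1.9497 < 0 → local maximum
  f''(2.3660) = 0.0610 > 0 → local minimum

Critical points: x = 3/2 - sqrt(3)/2 ≈ 0.6340 (local maximum); x = sqrt(3)/2 + 3/2 ≈ 2.3660 (local minimum)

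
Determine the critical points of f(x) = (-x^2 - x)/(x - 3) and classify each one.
f'(x) = (-x^2 + 6*x + 3)/(x^2 - 6*x + 9)

Solve f'(x) = 0:
  f'(x) = -(x^2 - 6*x - 3)/(x - 3)^2; the denominator is positive wherever f is defined, so f'(x) = 0 ⇔ -x^2 + 6*x + 3 = 0.
  x^2 - 6*x - 3 = 0 has no rational roots; quadratic formula: x = (6 ± √48)/2.
  ⇒ x = 3 - 2*sqrt(3) ≈ -0.4641, 3 + 2*sqrt(3) ≈ 6.4641

f''(x) = -24/(x^3 - 9*x^2 + 27*x - 27)
Second-derivative test at each critical point:
  f''(-0.4641) = 0.5774 > 0 → local minimum
  f''(6.4641) = -0.5774 < 0 → local maximum

Critical points: x = 3 - 2*sqrt(3) ≈ -0.4641 (local minimum); x = 3 + 2*sqrt(3) ≈ 6.4641 (local maximum)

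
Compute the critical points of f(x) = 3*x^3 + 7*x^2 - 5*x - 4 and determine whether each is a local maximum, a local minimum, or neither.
f'(x) = 9*x^2 + 14*x - 5

Solve f'(x) = 0:
  9*x^2 + 14*x - 5 = 0 has no rational roots; quadratic formula: x = (-14 ± √376)/18.
  ⇒ x = -sqrt(94)/9 - 7/9 ≈ -1.8550, -7/9 + sqrt(94)/9 ≈ 0.2995

f''(x) = 18*x + 14
Second-derivative test at each critical point:
  f''(-1.8550) = -19.3907 < 0 → local maximum
  f''(0.2995) = 19.3907 > 0 → local minimum

Critical points: x = -sqrt(94)/9 - 7/9 ≈ -1.8550 (local maximum); x = -7/9 + sqrt(94)/9 ≈ 0.2995 (local minimum)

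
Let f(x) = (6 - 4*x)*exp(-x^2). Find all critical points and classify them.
f'(x) = 4*(x*(2*x - 3) - 1)*exp(-x^2)

Solve f'(x) = 0:
  f'(x) = (8*x^2 - 12*x - 4)·exp(-x^2) and exp(-x^2) > 0 for every x, so f'(x) = 0 ⇔ 8*x^2 - 12*x - 4 = 0.
  Factor: 8*x^2 - 12*x - 4 = 4*(2*x^2 - 3*x - 1); 2*x^2 - 3*x - 1 = 0 has no rational roots; quadratic formula: x = (3 ± √17)/4.
  ⇒ x = 3/4 - sqrt(17)/4 ≈ -0.2808, 3/4 + sqrt(17)/4 ≈ 1.7808

f''(x) = 4*(2*x^2*(3 - 2*x) + 6*x - 3)*exp(-x^2)
Second-derivative test at each critical point:
  f''(-0.2808) = -15.2422 < 0 → local maximum
  f''(1.7808) = 0.6919 > 0 → local minimum

Critical points: x = 3/4 - sqrt(17)/4 ≈ -0.2808 (local maximum); x = 3/4 + sqrt(17)/4 ≈ 1.7808 (local minimum)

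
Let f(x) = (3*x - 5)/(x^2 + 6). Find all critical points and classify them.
f'(x) = (-3*x^2 + 10*x + 18)/(x^4 + 12*x^2 + 36)

Solve f'(x) = 0:
  f'(x) = -(3*x^2 - 10*x - 18)/(x^2 + 6)^2; the denominator is positive wherever f is defined, so f'(x) = 0 ⇔ -3*x^2 + 10*x + 18 = 0.
  3*x^2 - 10*x - 18 = 0 has no rational roots; quadratic formula: x = (10 ± √316)/6.
  ⇒ x = 5/3 - sqrt(79)/3 ≈ -1.2961, 5/3 + sqrt(79)/3 ≈ 4.6294

f''(x) = 2*(4*x^2*(3*x - 5) + (5 - 9*x)*(x^2 + 6))/(x^2 + 6)^3
Second-derivative test at each critical point:
  f''(-1.2961) = 0.3014 > 0 → local minimum
  f''(4.6294) = -0.0236 < 0 → local maximum

Critical points: x = 5/3 - sqrt(79)/3 ≈ -1.2961 (local minimum); x = 5/3 + sqrt(79)/3 ≈ 4.6294 (local maximum)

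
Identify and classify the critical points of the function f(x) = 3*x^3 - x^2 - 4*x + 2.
f'(x) = 9*x^2 - 2*x - 4

Solve f'(x) = 0:
  9*x^2 - 2*x - 4 = 0 has no rational roots; quadratic formula: x = (2 ± √148)/18.
  ⇒ x = 1/9 - sqrt(37)/9 ≈ -0.5648, 1/9 + sqrt(37)/9 ≈ 0.7870

f''(x) = 18*x - 2
Second-derivative test at each critical point:
  f''(-0.5648) = -12.1655 < 0 → local maximum
  f''(0.7870) = 12.1655 > 0 → local minimum

Critical points: x = 1/9 - sqrt(37)/9 ≈ -0.5648 (local maximum); x = 1/9 + sqrt(37)/9 ≈ 0.7870 (local minimum)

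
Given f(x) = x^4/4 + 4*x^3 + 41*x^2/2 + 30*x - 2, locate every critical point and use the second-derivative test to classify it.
f'(x) = x^3 + 12*x^2 + 41*x + 30

Solve f'(x) = 0:
  Factor: x^3 + 12*x^2 + 41*x + 30 = (x + 1)*(x + 5)*(x + 6) = 0.
  ⇒ x = -6, -5, -1

f''(x) = 3*x^2 + 24*x + 41
Second-derivative test at each critical point:
  f''(-6) = 5 > 0 → local minimum
  f''(-5) = -4 < 0 → local maximum
  f''(-1) = 20 > 0 → local minimum

Critical points: x = -6 (local minimum); x = -5 (local maximum); x = -1 (local minimum)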